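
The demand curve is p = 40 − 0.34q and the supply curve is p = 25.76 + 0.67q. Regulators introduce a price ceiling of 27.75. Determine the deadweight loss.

62.55

Competitive equilibrium: 40 − 0.34q = 25.76 + 0.67q → q* = 14.099, p* = 35.2063.
At the ceiling p = 27.75, quantity supplied = (27.75 − 25.76)/0.67 = 2.9701.
Willingness to pay at q' = 2.9701: 40 − 0.34·2.9701 = 38.9902.
Δq = 14.099 − 2.9701 = 11.1289; wedge = 38.9902 − 27.75 = 11.2402.
Deadweight loss = ½ × 11.1289 × 11.2402 = 62.55.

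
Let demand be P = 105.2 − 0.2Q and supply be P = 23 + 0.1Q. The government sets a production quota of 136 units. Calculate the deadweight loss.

2856.60

Competitive equilibrium: 105.2 − 0.2Q = 23 + 0.1Q → Q* = 274, P* = 50.4.
At Q = 136: demand price = 105.2 − 0.2·136 = 78; supply price = 23 + 0.1·136 = 36.6.
ΔQ = 274 − 136 = 138; wedge = 78 − 36.6 = 41.4.
Welfare loss = ½ × 138 × 41.4 = 2856.60.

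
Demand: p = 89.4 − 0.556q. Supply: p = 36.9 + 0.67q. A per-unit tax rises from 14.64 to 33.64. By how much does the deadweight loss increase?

Competitive equilibrium: 89.4 − 0.556q = 36.9 + 0.67q → q* = 42.8222, p* = 65.5909.
For a per-unit tax t: Δq = t/1.226, so DWL = ½·t·(t/1.226) = t²/2.452.
At t = 14.64: DWL = 87.41. At t = 33.64: DWL = 461.521.
Increase = 461.521 − 87.41 = 374.11.

374.11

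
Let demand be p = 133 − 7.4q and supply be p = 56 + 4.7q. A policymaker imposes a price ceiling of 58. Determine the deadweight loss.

213.33

Competitive equilibrium: 133 − 7.4q = 56 + 4.7q → q* = 6.3636, p* = 85.9091.
At the ceiling p = 58, quantity supplied = (58 − 56)/4.7 = 0.4255.
Willingness to pay at q' = 0.4255: 133 − 7.4·0.4255 = 129.8513.
Δq = 6.3636 − 0.4255 = 5.9381; wedge = 129.8513 − 58 = 71.8513.
DWL = ½ × 5.9381 × 71.8513 = 213.33.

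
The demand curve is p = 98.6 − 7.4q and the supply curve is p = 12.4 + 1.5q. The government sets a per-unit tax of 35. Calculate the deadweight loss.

Competitive equilibrium: 98.6 − 7.4q = 12.4 + 1.5q → q* = 9.6854, p* = 26.9281.
With the tax, the buyer price exceeds the seller price by 35: (98.6 − 7.4q) − (12.4 + 1.5q) = 35 → q' = 5.7528.
Δq = 9.6854 − 5.7528 = 3.9326; the wedge equals the tax, 35.
The triangle = ½ × 3.9326 × 35 = 68.82.

68.82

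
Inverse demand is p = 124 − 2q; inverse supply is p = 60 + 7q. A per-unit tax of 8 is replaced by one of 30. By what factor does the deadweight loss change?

Competitive equilibrium: 124 − 2q = 60 + 7q → q* = 7.1111, p* = 109.7778.
For a per-unit tax t: Δq = t/9, so DWL = ½·t·(t/9) = t²/18.
At t = 8: DWL = 3.556. At t = 30: DWL = 50.
Ratio = (30/8)² = 14.0625.

14.0625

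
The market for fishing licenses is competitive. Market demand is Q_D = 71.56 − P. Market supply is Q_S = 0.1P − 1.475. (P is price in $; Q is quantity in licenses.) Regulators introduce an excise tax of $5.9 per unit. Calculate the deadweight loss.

$1.58

In inverse form: demand P = 71.56 − Q, supply P = 14.75 + 10Q.
Competitive equilibrium: 71.56 − Q = 14.75 + 10Q → Q* = 5.1645, P* = 66.3955.
With the tax, the buyer price exceeds the seller price by 5.9: (71.56 − Q) − (14.75 + 10Q) = 5.9 → Q' = 4.6282.
ΔQ = 5.1645 − 4.6282 = 0.5363; the wedge equals the tax, 5.9.
The triangle = ½ × 0.5363 × 5.9 = $1.58.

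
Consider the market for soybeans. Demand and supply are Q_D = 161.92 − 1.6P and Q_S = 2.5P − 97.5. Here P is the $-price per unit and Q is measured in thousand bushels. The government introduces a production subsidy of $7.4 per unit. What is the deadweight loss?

In inverse form: demand P = 101.2 − 0.625Q, supply P = 39 + 0.4Q.
Competitive equilibrium: 101.2 − 0.625Q = 39 + 0.4Q → Q* = 60.6829, P* = 63.2732.
The subsidy lowers effective supply by 7.4: P = 31.6 + 0.4Q.
New quantity: 101.2 − 0.625Q = 31.6 + 0.4Q → Q' = 67.9024.
Overproduction ΔQ = 67.9024 − 60.6829 = 7.2195; wedge = subsidy = 7.4.
Welfare loss = ½ × 7.2195 × 7.4 = $26.71 thousand.

$26.71 thousand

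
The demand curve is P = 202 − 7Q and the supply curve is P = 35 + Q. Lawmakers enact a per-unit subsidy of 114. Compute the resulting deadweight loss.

812.25

Competitive equilibrium: 202 − 7Q = 35 + Q → Q* = 20.875, P* = 55.875.
The subsidy lowers effective supply by 114: P = Q − 79.
New quantity: 202 − 7Q = Q − 79 → Q' = 35.125.
Overproduction ΔQ = 35.125 − 20.875 = 14.25; wedge = subsidy = 114.
DWL = ½ × 14.25 × 114 = 812.25.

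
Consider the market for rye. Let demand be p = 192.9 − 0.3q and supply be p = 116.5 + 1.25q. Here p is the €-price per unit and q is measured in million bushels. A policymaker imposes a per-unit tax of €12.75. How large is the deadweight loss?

Competitive equilibrium: 192.9 − 0.3q = 116.5 + 1.25q → q* = 49.2903, p* = 178.1129.
With the tax, the buyer price exceeds the seller price by 12.75: (192.9 − 0.3q) − (116.5 + 1.25q) = 12.75 → q' = 41.0645.
Δq = 49.2903 − 41.0645 = 8.2258; the wedge equals the tax, 12.75.
DWL = ½ × 8.2258 × 12.75 = €52.44 million.

€52.44 million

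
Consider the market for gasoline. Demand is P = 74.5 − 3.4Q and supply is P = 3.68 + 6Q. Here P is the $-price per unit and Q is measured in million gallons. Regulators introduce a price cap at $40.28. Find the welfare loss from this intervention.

Competitive equilibrium: 74.5 − 3.4Q = 3.68 + 6Q → Q* = 7.534, P* = 48.8843.
At the ceiling P = 40.28, quantity supplied = (40.28 − 3.68)/6 = 6.1.
Willingness to pay at Q' = 6.1: 74.5 − 3.4·6.1 = 53.76.
ΔQ = 7.534 − 6.1 = 1.434; wedge = 53.76 − 40.28 = 13.48.
Welfare loss = ½ × 1.434 × 13.48 = $9.67 million.

$9.67 million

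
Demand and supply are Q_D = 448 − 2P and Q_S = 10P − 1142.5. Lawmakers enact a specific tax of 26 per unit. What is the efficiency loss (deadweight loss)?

563.33

In inverse form: demand P = 224 − 0.5Q, supply P = 114.25 + 0.1Q.
Competitive equilibrium: 224 − 0.5Q = 114.25 + 0.1Q → Q* = 182.9167, P* = 132.5417.
With the tax, the buyer price exceeds the seller price by 26: (224 − 0.5Q) − (114.25 + 0.1Q) = 26 → Q' = 139.5833.
ΔQ = 182.9167 − 139.5833 = 43.3334; the wedge equals the tax, 26.
DWL = ½ × 43.3334 × 26 = 563.33.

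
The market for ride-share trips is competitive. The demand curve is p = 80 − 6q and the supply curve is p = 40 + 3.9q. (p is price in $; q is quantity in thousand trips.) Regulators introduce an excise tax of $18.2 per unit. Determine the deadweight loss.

$16.73 thousand

Competitive equilibrium: 80 − 6q = 40 + 3.9q → q* = 4.0404, p* = 55.7576.
With the tax, the buyer price exceeds the seller price by 18.2: (80 − 6q) − (40 + 3.9q) = 18.2 → q' = 2.202.
Δq = 4.0404 − 2.202 = 1.8384; the wedge equals the tax, 18.2.
The triangle = ½ × 1.8384 × 18.2 = $16.73 thousand.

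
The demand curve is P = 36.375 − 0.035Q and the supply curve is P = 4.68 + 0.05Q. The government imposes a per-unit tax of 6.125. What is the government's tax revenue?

1842.54

Competitive equilibrium: 36.375 − 0.035Q = 4.68 + 0.05Q → Q* = 372.8824, P* = 23.3241.
With the tax, the buyer price exceeds the seller price by 6.125: (36.375 − 0.035Q) − (4.68 + 0.05Q) = 6.125 → Q' = 300.8235.
Tax revenue = 6.125 × 300.8235 = 1842.54.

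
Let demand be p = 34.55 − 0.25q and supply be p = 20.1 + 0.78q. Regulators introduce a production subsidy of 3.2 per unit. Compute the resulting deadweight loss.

Competitive equilibrium: 34.55 − 0.25q = 20.1 + 0.78q → q* = 14.0291, p* = 31.0427.
The subsidy lowers effective supply by 3.2: p = 16.9 + 0.78q.
New quantity: 34.55 − 0.25q = 16.9 + 0.78q → q' = 17.1359.
Overproduction Δq = 17.1359 − 14.0291 = 3.1068; wedge = subsidy = 3.2.
Deadweight loss = ½ × 3.1068 × 3.2 = 4.97.

4.97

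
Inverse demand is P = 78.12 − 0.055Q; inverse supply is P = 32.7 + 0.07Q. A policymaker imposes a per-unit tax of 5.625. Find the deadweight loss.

126.56

Competitive equilibrium: 78.12 − 0.055Q = 32.7 + 0.07Q → Q* = 363.36, P* = 58.1352.
With the tax, the buyer price exceeds the seller price by 5.625: (78.12 − 0.055Q) − (32.7 + 0.07Q) = 5.625 → Q' = 318.36.
ΔQ = 363.36 − 318.36 = 45; the wedge equals the tax, 5.625.
The triangle = ½ × 45 × 5.625 = 126.56.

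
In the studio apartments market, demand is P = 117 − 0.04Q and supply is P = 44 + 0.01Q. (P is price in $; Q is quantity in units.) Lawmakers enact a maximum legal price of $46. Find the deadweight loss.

Competitive equilibrium: 117 − 0.04Q = 44 + 0.01Q → Q* = 1460, P* = 58.6.
At the ceiling P = 46, quantity supplied = (46 − 44)/0.01 = 200.
Willingness to pay at Q' = 200: 117 − 0.04·200 = 109.
ΔQ = 1460 − 200 = 1260; wedge = 109 − 46 = 63.
DWL = ½ × 1260 × 63 = $39690.

$39690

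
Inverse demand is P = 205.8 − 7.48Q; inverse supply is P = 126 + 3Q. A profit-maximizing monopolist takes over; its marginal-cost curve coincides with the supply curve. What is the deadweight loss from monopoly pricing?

52.70

Competitive equilibrium: 205.8 − 7.48Q = 126 + 3Q → Q* = 7.6145, P* = 148.8435.
Marginal revenue: MR = 205.8 − 14.96Q. Set MR = MC: 205.8 − 14.96Q = 126 + 3Q → Q_m = 4.4432.
Price P_m = 205.8 − 7.48·4.4432 = 172.5649; MC(Q_m) = 126 + 3·4.4432 = 139.3296.
Competitive Q* = 7.6145, so ΔQ = 3.1713; wedge = 172.5649 − 139.3296 = 33.2353.
The triangle = ½ × 3.1713 × 33.2353 = 52.70.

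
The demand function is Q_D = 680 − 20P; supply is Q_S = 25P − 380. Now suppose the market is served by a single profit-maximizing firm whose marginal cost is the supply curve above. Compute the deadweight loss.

In inverse form: demand P = 34 − 0.05Q, supply P = 15.2 + 0.04Q.
Competitive equilibrium: 34 − 0.05Q = 15.2 + 0.04Q → Q* = 208.8889, P* = 23.5556.
Marginal revenue: MR = 34 − 0.1Q. Set MR = MC: 34 − 0.1Q = 15.2 + 0.04Q → Q_m = 134.2857.
Price P_m = 34 − 0.05·134.2857 = 27.2857; MC(Q_m) = 15.2 + 0.04·134.2857 = 20.5714.
Competitive Q* = 208.8889, so ΔQ = 74.6032; wedge = 27.2857 − 20.5714 = 6.7143.
DWL = ½ × 74.6032 × 6.7143 = 250.45.

250.45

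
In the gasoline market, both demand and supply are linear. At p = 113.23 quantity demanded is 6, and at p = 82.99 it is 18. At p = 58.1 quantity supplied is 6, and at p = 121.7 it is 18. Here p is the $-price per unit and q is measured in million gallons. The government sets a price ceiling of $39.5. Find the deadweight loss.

$435.96 million

Demand slope = (82.99 − 113.23)/(18 − 6) = −2.52, so p = 128.35 − 2.52q.
Supply slope = (121.7 − 58.1)/(18 − 6) = 5.3, so p = 26.3 + 5.3q.
Competitive equilibrium: 128.35 − 2.52q = 26.3 + 5.3q → q* = 13.0499, p* = 95.4643.
At the ceiling p = 39.5, quantity supplied = (39.5 − 26.3)/5.3 = 2.4906.
Willingness to pay at q' = 2.4906: 128.35 − 2.52·2.4906 = 122.0737.
Δq = 13.0499 − 2.4906 = 10.5593; wedge = 122.0737 − 39.5 = 82.5737.
The triangle = ½ × 10.5593 × 82.5737 = $435.96 million.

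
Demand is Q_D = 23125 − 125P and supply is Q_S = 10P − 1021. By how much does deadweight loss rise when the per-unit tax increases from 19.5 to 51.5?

In inverse form: demand P = 185 − 0.008Q, supply P = 102.1 + 0.1Q.
Competitive equilibrium: 185 − 0.008Q = 102.1 + 0.1Q → Q* = 767.5926, P* = 178.8593.
For a per-unit tax t: ΔQ = t/0.108, so DWL = ½·t·(t/0.108) = t²/0.216.
At t = 19.5: DWL = 1760.417. At t = 51.5: DWL = 12278.935.
Increase = 12278.935 − 1760.417 = 10518.52.

10518.52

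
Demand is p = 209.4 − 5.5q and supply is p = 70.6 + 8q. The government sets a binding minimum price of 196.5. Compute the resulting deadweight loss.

Competitive equilibrium: 209.4 − 5.5q = 70.6 + 8q → q* = 10.2815, p* = 152.8519.
At the floor p = 196.5, quantity demanded = (209.4 − 196.5)/5.5 = 2.3455.
Sellers' marginal cost at q' = 2.3455: 70.6 + 8·2.3455 = 89.364.
Δq = 10.2815 − 2.3455 = 7.936; wedge = 196.5 − 89.364 = 107.136.
Welfare loss = ½ × 7.936 × 107.136 = 425.12.

425.12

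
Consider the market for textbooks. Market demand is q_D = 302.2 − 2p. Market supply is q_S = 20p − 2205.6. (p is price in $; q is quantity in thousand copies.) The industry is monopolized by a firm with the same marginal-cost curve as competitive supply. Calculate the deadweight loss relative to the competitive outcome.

$343.49 thousand

In inverse form: demand p = 151.1 − 0.5q, supply p = 110.28 + 0.05q.
Competitive equilibrium: 151.1 − 0.5q = 110.28 + 0.05q → q* = 74.2182, p* = 113.9909.
Marginal revenue: MR = 151.1 − q. Set MR = MC: 151.1 − q = 110.28 + 0.05q → q_m = 38.8762.
Price p_m = 151.1 − 0.5·38.8762 = 131.6619; MC(q_m) = 110.28 + 0.05·38.8762 = 112.2238.
Competitive q* = 74.2182, so Δq = 35.342; wedge = 131.6619 − 112.2238 = 19.4381.
Deadweight loss = ½ × 35.342 × 19.4381 = $343.49 thousand.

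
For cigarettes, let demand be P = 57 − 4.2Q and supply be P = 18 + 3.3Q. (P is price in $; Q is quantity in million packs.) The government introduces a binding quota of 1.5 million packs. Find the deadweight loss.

Competitive equilibrium: 57 − 4.2Q = 18 + 3.3Q → Q* = 5.2, P* = 35.16.
At Q = 1.5: demand price = 57 − 4.2·1.5 = 50.7; supply price = 18 + 3.3·1.5 = 22.95.
ΔQ = 5.2 − 1.5 = 3.7; wedge = 50.7 − 22.95 = 27.75.
Welfare loss = ½ × 3.7 × 27.75 = $51.34 million.

$51.34 million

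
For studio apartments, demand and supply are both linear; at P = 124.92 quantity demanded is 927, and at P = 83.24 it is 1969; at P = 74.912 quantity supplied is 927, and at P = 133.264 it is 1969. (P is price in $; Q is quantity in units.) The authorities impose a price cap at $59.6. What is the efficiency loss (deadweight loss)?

$30287.25

Demand slope = (83.24 − 124.92)/(1969 − 927) = −0.04, so P = 162 − 0.04Q.
Supply slope = (133.264 − 74.912)/(1969 − 927) = 0.056, so P = 23 + 0.056Q.
Competitive equilibrium: 162 − 0.04Q = 23 + 0.056Q → Q* = 1447.91667, P* = 104.08333.
At the ceiling P = 59.6, quantity supplied = (59.6 − 23)/0.056 = 653.57143.
Willingness to pay at Q' = 653.57143: 162 − 0.04·653.57143 = 135.85714.
ΔQ = 1447.91667 − 653.57143 = 794.34524; wedge = 135.85714 − 59.6 = 76.25714.
The triangle = ½ × 794.34524 × 76.25714 = $30287.25.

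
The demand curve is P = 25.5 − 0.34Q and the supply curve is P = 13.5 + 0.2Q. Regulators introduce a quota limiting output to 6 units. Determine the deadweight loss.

71.05

Competitive equilibrium: 25.5 − 0.34Q = 13.5 + 0.2Q → Q* = 22.2222, P* = 17.9444.
At Q = 6: demand price = 25.5 − 0.34·6 = 23.46; supply price = 13.5 + 0.2·6 = 14.7.
ΔQ = 22.2222 − 6 = 16.2222; wedge = 23.46 − 14.7 = 8.76.
DWL = ½ × 16.2222 × 8.76 = 71.05.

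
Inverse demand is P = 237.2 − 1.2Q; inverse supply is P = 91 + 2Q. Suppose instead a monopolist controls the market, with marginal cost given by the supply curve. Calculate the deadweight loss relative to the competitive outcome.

Competitive equilibrium: 237.2 − 1.2Q = 91 + 2Q → Q* = 45.6875, P* = 182.375.
Marginal revenue: MR = 237.2 − 2.4Q. Set MR = MC: 237.2 − 2.4Q = 91 + 2Q → Q_m = 33.2273.
Price P_m = 237.2 − 1.2·33.2273 = 197.3272; MC(Q_m) = 91 + 2·33.2273 = 157.4546.
Competitive Q* = 45.6875, so ΔQ = 12.4602; wedge = 197.3272 − 157.4546 = 39.8726.
Welfare loss = ½ × 12.4602 × 39.8726 = 248.41.

248.41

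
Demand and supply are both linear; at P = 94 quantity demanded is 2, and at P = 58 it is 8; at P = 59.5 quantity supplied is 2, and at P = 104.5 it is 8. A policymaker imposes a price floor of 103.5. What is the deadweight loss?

115.63

Demand slope = (58 − 94)/(8 − 2) = −6, so P = 106 − 6Q.
Supply slope = (104.5 − 59.5)/(8 − 2) = 7.5, so P = 44.5 + 7.5Q.
Competitive equilibrium: 106 − 6Q = 44.5 + 7.5Q → Q* = 4.5556, P* = 78.6667.
At the floor P = 103.5, quantity demanded = (106 − 103.5)/6 = 0.4167.
Sellers' marginal cost at Q' = 0.4167: 44.5 + 7.5·0.4167 = 47.6253.
ΔQ = 4.5556 − 0.4167 = 4.1389; wedge = 103.5 − 47.6253 = 55.8747.
DWL = ½ × 4.1389 × 55.8747 = 115.63.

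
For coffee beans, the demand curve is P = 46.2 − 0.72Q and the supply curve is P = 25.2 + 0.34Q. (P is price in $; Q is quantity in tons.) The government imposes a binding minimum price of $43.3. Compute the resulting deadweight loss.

$132.03

Competitive equilibrium: 46.2 − 0.72Q = 25.2 + 0.34Q → Q* = 19.8113, P* = 31.9358.
At the floor P = 43.3, quantity demanded = (46.2 − 43.3)/0.72 = 4.0278.
Sellers' marginal cost at Q' = 4.0278: 25.2 + 0.34·4.0278 = 26.5695.
ΔQ = 19.8113 − 4.0278 = 15.7835; wedge = 43.3 − 26.5695 = 16.7305.
Welfare loss = ½ × 15.7835 × 16.7305 = $132.03.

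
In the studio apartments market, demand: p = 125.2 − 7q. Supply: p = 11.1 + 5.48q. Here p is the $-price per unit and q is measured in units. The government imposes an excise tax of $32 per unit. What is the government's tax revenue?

Competitive equilibrium: 125.2 − 7q = 11.1 + 5.48q → q* = 9.1426, p* = 61.2016.
With the tax, the buyer price exceeds the seller price by 32: (125.2 − 7q) − (11.1 + 5.48q) = 32 → q' = 6.5785.
Tax revenue = 32 × 6.5785 = $210.51.

$210.51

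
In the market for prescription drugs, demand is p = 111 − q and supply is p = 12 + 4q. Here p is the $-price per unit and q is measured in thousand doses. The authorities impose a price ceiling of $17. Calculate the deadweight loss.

$860.26 thousand

Competitive equilibrium: 111 − q = 12 + 4q → q* = 19.8, p* = 91.2.
At the ceiling p = 17, quantity supplied = (17 − 12)/4 = 1.25.
Willingness to pay at q' = 1.25: 111 − 1·1.25 = 109.75.
Δq = 19.8 − 1.25 = 18.55; wedge = 109.75 − 17 = 92.75.
DWL = ½ × 18.55 × 92.75 = $860.26 thousand.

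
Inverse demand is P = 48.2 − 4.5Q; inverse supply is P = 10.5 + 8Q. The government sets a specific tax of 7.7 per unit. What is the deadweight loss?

Competitive equilibrium: 48.2 − 4.5Q = 10.5 + 8Q → Q* = 3.016, P* = 34.628.
With the tax, the buyer price exceeds the seller price by 7.7: (48.2 − 4.5Q) − (10.5 + 8Q) = 7.7 → Q' = 2.4.
ΔQ = 3.016 − 2.4 = 0.616; the wedge equals the tax, 7.7.
The triangle = ½ × 0.616 × 7.7 = 2.37.

2.37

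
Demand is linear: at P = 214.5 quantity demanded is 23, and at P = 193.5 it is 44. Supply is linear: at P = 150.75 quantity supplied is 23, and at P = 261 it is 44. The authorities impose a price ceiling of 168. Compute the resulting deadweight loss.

149.40

Demand slope = (193.5 − 214.5)/(44 − 23) = −1, so P = 237.5 − Q.
Supply slope = (261 − 150.75)/(44 − 23) = 5.25, so P = 30 + 5.25Q.
Competitive equilibrium: 237.5 − Q = 30 + 5.25Q → Q* = 33.2, P* = 204.3.
At the ceiling P = 168, quantity supplied = (168 − 30)/5.25 = 26.2857.
Willingness to pay at Q' = 26.2857: 237.5 − 1·26.2857 = 211.2143.
ΔQ = 33.2 − 26.2857 = 6.9143; wedge = 211.2143 − 168 = 43.2143.
Welfare loss = ½ × 6.9143 × 43.2143 = 149.40.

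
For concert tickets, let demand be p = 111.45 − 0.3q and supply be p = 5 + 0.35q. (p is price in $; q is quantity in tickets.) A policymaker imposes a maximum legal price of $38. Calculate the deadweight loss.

Competitive equilibrium: 111.45 − 0.3q = 5 + 0.35q → q* = 163.7692, p* = 62.3192.
At the ceiling p = 38, quantity supplied = (38 − 5)/0.35 = 94.2857.
Willingness to pay at q' = 94.2857: 111.45 − 0.3·94.2857 = 83.1643.
Δq = 163.7692 − 94.2857 = 69.4835; wedge = 83.1643 − 38 = 45.1643.
Welfare loss = ½ × 69.4835 × 45.1643 = $1569.09.

$1569.09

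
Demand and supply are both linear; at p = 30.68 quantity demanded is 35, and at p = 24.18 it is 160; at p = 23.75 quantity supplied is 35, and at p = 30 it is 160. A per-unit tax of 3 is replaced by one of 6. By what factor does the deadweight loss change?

4

Demand slope = (24.18 − 30.68)/(160 − 35) = −0.052, so p = 32.5 − 0.052q.
Supply slope = (30 − 23.75)/(160 − 35) = 0.05, so p = 22 + 0.05q.
Competitive equilibrium: 32.5 − 0.052q = 22 + 0.05q → q* = 102.9412, p* = 27.1471.
For a per-unit tax t: Δq = t/0.102, so DWL = ½·t·(t/0.102) = t²/0.204.
At t = 3: DWL = 44.118. At t = 6: DWL = 176.471.
Ratio = (6/3)² = 4.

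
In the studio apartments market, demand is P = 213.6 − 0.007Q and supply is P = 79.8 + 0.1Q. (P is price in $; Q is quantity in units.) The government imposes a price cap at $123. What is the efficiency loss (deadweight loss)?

Competitive equilibrium: 213.6 − 0.007Q = 79.8 + 0.1Q → Q* = 1250.4673, P* = 204.8467.
At the ceiling P = 123, quantity supplied = (123 − 79.8)/0.1 = 432.
Willingness to pay at Q' = 432: 213.6 − 0.007·432 = 210.576.
ΔQ = 1250.4673 − 432 = 818.4673; wedge = 210.576 − 123 = 87.576.
Deadweight loss = ½ × 818.4673 × 87.576 = $35839.05.

$35839.05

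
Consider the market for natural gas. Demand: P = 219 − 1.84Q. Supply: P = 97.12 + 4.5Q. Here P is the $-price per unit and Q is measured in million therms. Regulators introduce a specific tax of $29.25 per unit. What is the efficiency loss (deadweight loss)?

Competitive equilibrium: 219 − 1.84Q = 97.12 + 4.5Q → Q* = 19.224, P* = 183.6279.
With the tax, the buyer price exceeds the seller price by 29.25: (219 − 1.84Q) − (97.12 + 4.5Q) = 29.25 → Q' = 14.6104.
ΔQ = 19.224 − 14.6104 = 4.6136; the wedge equals the tax, 29.25.
DWL = ½ × 4.6136 × 29.25 = $67.47 million.

$67.47 million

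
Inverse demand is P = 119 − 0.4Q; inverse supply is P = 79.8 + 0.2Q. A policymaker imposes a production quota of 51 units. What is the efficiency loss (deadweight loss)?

Competitive equilibrium: 119 − 0.4Q = 79.8 + 0.2Q → Q* = 65.3333, P* = 92.8667.
At Q = 51: demand price = 119 − 0.4·51 = 98.6; supply price = 79.8 + 0.2·51 = 90.
ΔQ = 65.3333 − 51 = 14.3333; wedge = 98.6 − 90 = 8.6.
The triangle = ½ × 14.3333 × 8.6 = 61.63.

61.63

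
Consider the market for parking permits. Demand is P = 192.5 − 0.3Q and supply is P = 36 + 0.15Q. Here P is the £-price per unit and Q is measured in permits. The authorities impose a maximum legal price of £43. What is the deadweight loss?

£20400.28

Competitive equilibrium: 192.5 − 0.3Q = 36 + 0.15Q → Q* = 347.7778, P* = 88.1667.
At the ceiling P = 43, quantity supplied = (43 − 36)/0.15 = 46.6667.
Willingness to pay at Q' = 46.6667: 192.5 − 0.3·46.6667 = 178.5.
ΔQ = 347.7778 − 46.6667 = 301.1111; wedge = 178.5 − 43 = 135.5.
The triangle = ½ × 301.1111 × 135.5 = £20400.28.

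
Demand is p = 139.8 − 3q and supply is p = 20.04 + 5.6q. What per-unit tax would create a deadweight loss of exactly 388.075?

81.7

Competitive equilibrium: 139.8 − 3q = 20.04 + 5.6q → q* = 13.9256, p* = 98.0233.
A tax t gives Δq = t/8.6 and wedge t, so DWL = t²/17.2.
t²/17.2 = 388.075 → t² = 6674.89 → t = 81.7.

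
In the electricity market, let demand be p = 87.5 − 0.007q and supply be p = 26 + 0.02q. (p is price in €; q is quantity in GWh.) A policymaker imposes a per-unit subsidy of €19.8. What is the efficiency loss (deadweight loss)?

€7260

Competitive equilibrium: 87.5 − 0.007q = 26 + 0.02q → q* = 2277.7778, p* = 71.5556.
The subsidy lowers effective supply by 19.8: p = 6.2 + 0.02q.
New quantity: 87.5 − 0.007q = 6.2 + 0.02q → q' = 3011.1111.
Overproduction Δq = 3011.1111 − 2277.7778 = 733.3333; wedge = subsidy = 19.8.
Welfare loss = ½ × 733.3333 × 19.8 = €7260.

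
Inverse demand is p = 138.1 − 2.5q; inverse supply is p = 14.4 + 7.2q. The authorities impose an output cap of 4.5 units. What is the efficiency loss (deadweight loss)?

Competitive equilibrium: 138.1 − 2.5q = 14.4 + 7.2q → q* = 12.7526, p* = 106.2186.
At q = 4.5: demand price = 138.1 − 2.5·4.5 = 126.85; supply price = 14.4 + 7.2·4.5 = 46.8.
Δq = 12.7526 − 4.5 = 8.2526; wedge = 126.85 − 46.8 = 80.05.
Welfare loss = ½ × 8.2526 × 80.05 = 330.31.

330.31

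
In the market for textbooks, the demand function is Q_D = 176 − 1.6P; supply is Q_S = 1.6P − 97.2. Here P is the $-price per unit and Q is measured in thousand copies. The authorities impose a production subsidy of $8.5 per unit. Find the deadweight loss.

$28.90 thousand

In inverse form: demand P = 110 − 0.625Q, supply P = 60.75 + 0.625Q.
Competitive equilibrium: 110 − 0.625Q = 60.75 + 0.625Q → Q* = 39.4, P* = 85.375.
The subsidy lowers effective supply by 8.5: P = 52.25 + 0.625Q.
New quantity: 110 − 0.625Q = 52.25 + 0.625Q → Q' = 46.2.
Overproduction ΔQ = 46.2 − 39.4 = 6.8; wedge = subsidy = 8.5.
Welfare loss = ½ × 6.8 × 8.5 = $28.90 thousand.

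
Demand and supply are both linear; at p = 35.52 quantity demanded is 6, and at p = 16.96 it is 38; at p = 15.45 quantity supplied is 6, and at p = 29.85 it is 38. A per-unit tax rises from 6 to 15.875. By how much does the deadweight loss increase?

104.86

Demand slope = (16.96 − 35.52)/(38 − 6) = −0.58, so p = 39 − 0.58q.
Supply slope = (29.85 − 15.45)/(38 − 6) = 0.45, so p = 12.75 + 0.45q.
Competitive equilibrium: 39 − 0.58q = 12.75 + 0.45q → q* = 25.4854, p* = 24.2184.
For a per-unit tax t: Δq = t/1.03, so DWL = ½·t·(t/1.03) = t²/2.06.
At t = 6: DWL = 17.476. At t = 15.875: DWL = 122.338.
Increase = 122.338 − 17.476 = 104.86.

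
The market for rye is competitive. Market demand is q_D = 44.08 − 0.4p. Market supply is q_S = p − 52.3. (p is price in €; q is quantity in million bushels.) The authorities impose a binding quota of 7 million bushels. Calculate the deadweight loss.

€159.37 million

In inverse form: demand p = 110.2 − 2.5q, supply p = 52.3 + q.
Competitive equilibrium: 110.2 − 2.5q = 52.3 + q → q* = 16.5429, p* = 68.8429.
At q = 7: demand price = 110.2 − 2.5·7 = 92.7; supply price = 52.3 + 1·7 = 59.3.
Δq = 16.5429 − 7 = 9.5429; wedge = 92.7 − 59.3 = 33.4.
Welfare loss = ½ × 9.5429 × 33.4 = €159.37 million.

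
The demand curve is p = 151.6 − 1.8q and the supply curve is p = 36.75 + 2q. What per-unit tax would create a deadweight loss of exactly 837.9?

Competitive equilibrium: 151.6 − 1.8q = 36.75 + 2q → q* = 30.2237, p* = 97.1974.
A tax t gives Δq = t/3.8 and wedge t, so DWL = t²/7.6.
t²/7.6 = 837.9 → t² = 6368.04 → t = 79.8.

79.8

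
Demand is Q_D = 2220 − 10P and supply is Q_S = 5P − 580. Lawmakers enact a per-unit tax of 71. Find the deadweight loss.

In inverse form: demand P = 222 − 0.1Q, supply P = 116 + 0.2Q.
Competitive equilibrium: 222 − 0.1Q = 116 + 0.2Q → Q* = 353.33333, P* = 186.66667.
With the tax, the buyer price exceeds the seller price by 71: (222 − 0.1Q) − (116 + 0.2Q) = 71 → Q' = 116.66667.
ΔQ = 353.33333 − 116.66667 = 236.66666; the wedge equals the tax, 71.
Welfare loss = ½ × 236.66666 × 71 = 8401.67.

8401.67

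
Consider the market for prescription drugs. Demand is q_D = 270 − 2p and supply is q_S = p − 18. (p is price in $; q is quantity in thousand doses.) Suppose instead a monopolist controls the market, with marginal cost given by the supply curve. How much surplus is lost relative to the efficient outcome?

In inverse form: demand p = 135 − 0.5q, supply p = 18 + q.
Competitive equilibrium: 135 − 0.5q = 18 + q → q* = 78, p* = 96.
Marginal revenue: MR = 135 − q. Set MR = MC: 135 − q = 18 + q → q_m = 58.5.
Price p_m = 135 − 0.5·58.5 = 105.75; MC(q_m) = 18 + 1·58.5 = 76.5.
Competitive q* = 78, so Δq = 19.5; wedge = 105.75 − 76.5 = 29.25.
Deadweight loss = ½ × 19.5 × 29.25 = $285.19 thousand.

$285.19 thousand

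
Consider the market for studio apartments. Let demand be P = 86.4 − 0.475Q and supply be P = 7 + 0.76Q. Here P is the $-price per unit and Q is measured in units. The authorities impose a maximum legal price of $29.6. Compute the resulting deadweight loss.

$737.31

Competitive equilibrium: 86.4 − 0.475Q = 7 + 0.76Q → Q* = 64.2915, P* = 55.8615.
At the ceiling P = 29.6, quantity supplied = (29.6 − 7)/0.76 = 29.7368.
Willingness to pay at Q' = 29.7368: 86.4 − 0.475·29.7368 = 72.275.
ΔQ = 64.2915 − 29.7368 = 34.5547; wedge = 72.275 − 29.6 = 42.675.
Welfare loss = ½ × 34.5547 × 42.675 = $737.31.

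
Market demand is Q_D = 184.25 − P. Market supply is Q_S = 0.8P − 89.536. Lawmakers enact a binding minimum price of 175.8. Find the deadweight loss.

In inverse form: demand P = 184.25 − Q, supply P = 111.92 + 1.25Q.
Competitive equilibrium: 184.25 − Q = 111.92 + 1.25Q → Q* = 32.1467, P* = 152.1033.
At the floor P = 175.8, quantity demanded = (184.25 − 175.8)/1 = 8.45.
Sellers' marginal cost at Q' = 8.45: 111.92 + 1.25·8.45 = 122.4825.
ΔQ = 32.1467 − 8.45 = 23.6967; wedge = 175.8 − 122.4825 = 53.3175.
Welfare loss = ½ × 23.6967 × 53.3175 = 631.72.

631.72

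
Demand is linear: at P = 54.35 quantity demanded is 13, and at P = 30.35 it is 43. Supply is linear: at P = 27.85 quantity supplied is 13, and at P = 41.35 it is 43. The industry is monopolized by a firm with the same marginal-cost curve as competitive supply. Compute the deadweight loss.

Demand slope = (30.35 − 54.35)/(43 − 13) = −0.8, so P = 64.75 − 0.8Q.
Supply slope = (41.35 − 27.85)/(43 − 13) = 0.45, so P = 22 + 0.45Q.
Competitive equilibrium: 64.75 − 0.8Q = 22 + 0.45Q → Q* = 34.2, P* = 37.39.
Marginal revenue: MR = 64.75 − 1.6Q. Set MR = MC: 64.75 − 1.6Q = 22 + 0.45Q → Q_m = 20.8537.
Price P_m = 64.75 − 0.8·20.8537 = 48.067; MC(Q_m) = 22 + 0.45·20.8537 = 31.3842.
Competitive Q* = 34.2, so ΔQ = 13.3463; wedge = 48.067 − 31.3842 = 16.6828.
Welfare loss = ½ × 13.3463 × 16.6828 = 111.33.

111.33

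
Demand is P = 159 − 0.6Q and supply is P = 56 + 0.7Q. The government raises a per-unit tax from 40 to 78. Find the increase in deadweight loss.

Competitive equilibrium: 159 − 0.6Q = 56 + 0.7Q → Q* = 79.2308, P* = 111.4615.
For a per-unit tax t: ΔQ = t/1.3, so DWL = ½·t·(t/1.3) = t²/2.6.
At t = 40: DWL = 615.385. At t = 78: DWL = 2340.
Increase = 2340 − 615.385 = 1724.62.

1724.62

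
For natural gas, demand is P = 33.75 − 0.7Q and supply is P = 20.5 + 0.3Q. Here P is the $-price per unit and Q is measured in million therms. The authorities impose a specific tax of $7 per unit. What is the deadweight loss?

Competitive equilibrium: 33.75 − 0.7Q = 20.5 + 0.3Q → Q* = 13.25, P* = 24.475.
With the tax, the buyer price exceeds the seller price by 7: (33.75 − 0.7Q) − (20.5 + 0.3Q) = 7 → Q' = 6.25.
ΔQ = 13.25 − 6.25 = 7; the wedge equals the tax, 7.
The triangle = ½ × 7 × 7 = $24.50 million.

$24.50 million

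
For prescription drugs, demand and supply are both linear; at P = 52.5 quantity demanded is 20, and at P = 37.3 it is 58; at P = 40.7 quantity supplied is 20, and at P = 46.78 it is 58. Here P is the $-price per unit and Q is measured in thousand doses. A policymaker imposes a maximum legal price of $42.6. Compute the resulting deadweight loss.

Demand slope = (37.3 − 52.5)/(58 − 20) = −0.4, so P = 60.5 − 0.4Q.
Supply slope = (46.78 − 40.7)/(58 − 20) = 0.16, so P = 37.5 + 0.16Q.
Competitive equilibrium: 60.5 − 0.4Q = 37.5 + 0.16Q → Q* = 41.0714, P* = 44.0714.
At the ceiling P = 42.6, quantity supplied = (42.6 − 37.5)/0.16 = 31.875.
Willingness to pay at Q' = 31.875: 60.5 − 0.4·31.875 = 47.75.
ΔQ = 41.0714 − 31.875 = 9.1964; wedge = 47.75 − 42.6 = 5.15.
DWL = ½ × 9.1964 × 5.15 = $23.68 thousand.

$23.68 thousand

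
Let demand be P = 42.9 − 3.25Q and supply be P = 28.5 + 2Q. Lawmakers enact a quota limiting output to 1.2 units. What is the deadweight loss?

Competitive equilibrium: 42.9 − 3.25Q = 28.5 + 2Q → Q* = 2.7429, P* = 33.9857.
At Q = 1.2: demand price = 42.9 − 3.25·1.2 = 39; supply price = 28.5 + 2·1.2 = 30.9.
ΔQ = 2.7429 − 1.2 = 1.5429; wedge = 39 − 30.9 = 8.1.
Welfare loss = ½ × 1.5429 × 8.1 = 6.25.

6.25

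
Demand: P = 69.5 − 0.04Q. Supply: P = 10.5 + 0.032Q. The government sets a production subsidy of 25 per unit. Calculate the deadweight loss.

4340.28

Competitive equilibrium: 69.5 − 0.04Q = 10.5 + 0.032Q → Q* = 819.4444, P* = 36.7222.
The subsidy lowers effective supply by 25: P = 0.032Q − 14.5.
New quantity: 69.5 − 0.04Q = 0.032Q − 14.5 → Q' = 1166.6667.
Overproduction ΔQ = 1166.6667 − 819.4444 = 347.2223; wedge = subsidy = 25.
Deadweight loss = ½ × 347.2223 × 25 = 4340.28.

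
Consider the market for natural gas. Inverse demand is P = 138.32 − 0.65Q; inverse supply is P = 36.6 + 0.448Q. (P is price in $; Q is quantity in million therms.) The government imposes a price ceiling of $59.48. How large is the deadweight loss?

Competitive equilibrium: 138.32 − 0.65Q = 36.6 + 0.448Q → Q* = 92.6412, P* = 78.1032.
At the ceiling P = 59.48, quantity supplied = (59.48 − 36.6)/0.448 = 51.0714.
Willingness to pay at Q' = 51.0714: 138.32 − 0.65·51.0714 = 105.1236.
ΔQ = 92.6412 − 51.0714 = 41.5698; wedge = 105.1236 − 59.48 = 45.6436.
Deadweight loss = ½ × 41.5698 × 45.6436 = $948.70 million.

$948.70 million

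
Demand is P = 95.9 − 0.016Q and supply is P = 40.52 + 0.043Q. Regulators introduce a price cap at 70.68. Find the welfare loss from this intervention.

1660.47

Competitive equilibrium: 95.9 − 0.016Q = 40.52 + 0.043Q → Q* = 938.6441, P* = 80.8817.
At the ceiling P = 70.68, quantity supplied = (70.68 − 40.52)/0.043 = 701.3953.
Willingness to pay at Q' = 701.3953: 95.9 − 0.016·701.3953 = 84.6777.
ΔQ = 938.6441 − 701.3953 = 237.2488; wedge = 84.6777 − 70.68 = 13.9977.
The triangle = ½ × 237.2488 × 13.9977 = 1660.47.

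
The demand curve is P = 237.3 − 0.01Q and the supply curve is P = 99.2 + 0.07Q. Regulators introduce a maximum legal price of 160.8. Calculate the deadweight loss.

Competitive equilibrium: 237.3 − 0.01Q = 99.2 + 0.07Q → Q* = 1726.25, P* = 220.0375.
At the ceiling P = 160.8, quantity supplied = (160.8 − 99.2)/0.07 = 880.
Willingness to pay at Q' = 880: 237.3 − 0.01·880 = 228.5.
ΔQ = 1726.25 − 880 = 846.25; wedge = 228.5 − 160.8 = 67.7.
DWL = ½ × 846.25 × 67.7 = 28645.56.

28645.56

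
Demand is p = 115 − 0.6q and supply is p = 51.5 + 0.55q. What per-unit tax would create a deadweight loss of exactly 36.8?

Competitive equilibrium: 115 − 0.6q = 51.5 + 0.55q → q* = 55.2174, p* = 81.8696.
A tax t gives Δq = t/1.15 and wedge t, so DWL = t²/2.3.
t²/2.3 = 36.8 → t² = 84.64 → t = 9.2.

9.2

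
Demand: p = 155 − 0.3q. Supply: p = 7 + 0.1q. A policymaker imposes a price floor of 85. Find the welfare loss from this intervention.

3735.56

Competitive equilibrium: 155 − 0.3q = 7 + 0.1q → q* = 370, p* = 44.
At the floor p = 85, quantity demanded = (155 − 85)/0.3 = 233.3333.
Sellers' marginal cost at q' = 233.3333: 7 + 0.1·233.3333 = 30.3333.
Δq = 370 − 233.3333 = 136.6667; wedge = 85 − 30.3333 = 54.6667.
Welfare loss = ½ × 136.6667 × 54.6667 = 3735.56.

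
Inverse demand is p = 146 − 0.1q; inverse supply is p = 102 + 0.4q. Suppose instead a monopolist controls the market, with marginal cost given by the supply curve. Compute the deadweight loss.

Competitive equilibrium: 146 − 0.1q = 102 + 0.4q → q* = 88, p* = 137.2.
Marginal revenue: MR = 146 − 0.2q. Set MR = MC: 146 − 0.2q = 102 + 0.4q → q_m = 73.3333.
Price p_m = 146 − 0.1·73.3333 = 138.6667; MC(q_m) = 102 + 0.4·73.3333 = 131.3333.
Competitive q* = 88, so Δq = 14.6667; wedge = 138.6667 − 131.3333 = 7.3334.
Deadweight loss = ½ × 14.6667 × 7.3334 = 53.78.

53.78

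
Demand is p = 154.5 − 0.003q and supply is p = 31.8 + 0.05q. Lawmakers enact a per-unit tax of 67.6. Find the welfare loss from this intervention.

Competitive equilibrium: 154.5 − 0.003q = 31.8 + 0.05q → q* = 2315.0943, p* = 147.5547.
With the tax, the buyer price exceeds the seller price by 67.6: (154.5 − 0.003q) − (31.8 + 0.05q) = 67.6 → q' = 1039.6226.
Δq = 2315.0943 − 1039.6226 = 1275.4717; the wedge equals the tax, 67.6.
Welfare loss = ½ × 1275.4717 × 67.6 = 43110.94.

43110.94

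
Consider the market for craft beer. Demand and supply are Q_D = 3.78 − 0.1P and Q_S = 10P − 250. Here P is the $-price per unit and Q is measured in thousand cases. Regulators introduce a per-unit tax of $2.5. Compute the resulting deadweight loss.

$0.31 thousand

In inverse form: demand P = 37.8 − 10Q, supply P = 25 + 0.1Q.
Competitive equilibrium: 37.8 − 10Q = 25 + 0.1Q → Q* = 1.2673, P* = 25.1267.
With the tax, the buyer price exceeds the seller price by 2.5: (37.8 − 10Q) − (25 + 0.1Q) = 2.5 → Q' = 1.0198.
ΔQ = 1.2673 − 1.0198 = 0.2475; the wedge equals the tax, 2.5.
The triangle = ½ × 0.2475 × 2.5 = $0.31 thousand.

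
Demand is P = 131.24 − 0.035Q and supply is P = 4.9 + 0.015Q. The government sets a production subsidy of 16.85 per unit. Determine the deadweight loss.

Competitive equilibrium: 131.24 − 0.035Q = 4.9 + 0.015Q → Q* = 2526.8, P* = 42.802.
The subsidy lowers effective supply by 16.85: P = 0.015Q − 11.95.
New quantity: 131.24 − 0.035Q = 0.015Q − 11.95 → Q' = 2863.8.
Overproduction ΔQ = 2863.8 − 2526.8 = 337; wedge = subsidy = 16.85.
Welfare loss = ½ × 337 × 16.85 = 2839.225.

2839.225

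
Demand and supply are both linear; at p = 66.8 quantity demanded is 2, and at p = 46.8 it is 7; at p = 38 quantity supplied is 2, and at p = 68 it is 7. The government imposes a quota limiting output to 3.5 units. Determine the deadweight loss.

Demand slope = (46.8 − 66.8)/(7 − 2) = −4, so p = 74.8 − 4q.
Supply slope = (68 − 38)/(7 − 2) = 6, so p = 26 + 6q.
Competitive equilibrium: 74.8 − 4q = 26 + 6q → q* = 4.88, p* = 55.28.
At q = 3.5: demand price = 74.8 − 4·3.5 = 60.8; supply price = 26 + 6·3.5 = 47.
Δq = 4.88 − 3.5 = 1.38; wedge = 60.8 − 47 = 13.8.
The triangle = ½ × 1.38 × 13.8 = 9.522.

9.522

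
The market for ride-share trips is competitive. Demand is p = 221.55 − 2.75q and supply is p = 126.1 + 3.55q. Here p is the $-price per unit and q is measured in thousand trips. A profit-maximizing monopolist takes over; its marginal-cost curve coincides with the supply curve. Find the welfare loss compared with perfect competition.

$66.77 thousand

Competitive equilibrium: 221.55 − 2.75q = 126.1 + 3.55q → q* = 15.15079, p* = 179.88532.
Marginal revenue: MR = 221.55 − 5.5q. Set MR = MC: 221.55 − 5.5q = 126.1 + 3.55q → q_m = 10.54696.
Price p_m = 221.55 − 2.75·10.54696 = 192.54586; MC(q_m) = 126.1 + 3.55·10.54696 = 163.54171.
Competitive q* = 15.15079, so Δq = 4.60383; wedge = 192.54586 − 163.54171 = 29.00415.
The triangle = ½ × 4.60383 × 29.00415 = $66.77 thousand.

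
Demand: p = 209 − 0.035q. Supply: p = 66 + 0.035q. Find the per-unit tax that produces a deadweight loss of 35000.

70

Competitive equilibrium: 209 − 0.035q = 66 + 0.035q → q* = 2042.8571, p* = 137.5.
A tax t gives Δq = t/0.07 and wedge t, so DWL = t²/0.14.
t²/0.14 = 35000 → t² = 4900 → t = 70.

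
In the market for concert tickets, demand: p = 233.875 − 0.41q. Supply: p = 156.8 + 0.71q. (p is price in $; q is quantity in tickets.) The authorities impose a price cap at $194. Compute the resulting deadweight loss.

$151.03

Competitive equilibrium: 233.875 − 0.41q = 156.8 + 0.71q → q* = 68.817, p* = 205.66.
At the ceiling p = 194, quantity supplied = (194 − 156.8)/0.71 = 52.3944.
Willingness to pay at q' = 52.3944: 233.875 − 0.41·52.3944 = 212.3933.
Δq = 68.817 − 52.3944 = 16.4226; wedge = 212.3933 − 194 = 18.3933.
Welfare loss = ½ × 16.4226 × 18.3933 = $151.03.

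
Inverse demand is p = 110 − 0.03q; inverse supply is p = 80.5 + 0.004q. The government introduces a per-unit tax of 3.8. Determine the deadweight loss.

212.35

Competitive equilibrium: 110 − 0.03q = 80.5 + 0.004q → q* = 867.6471, p* = 83.9706.
With the tax, the buyer price exceeds the seller price by 3.8: (110 − 0.03q) − (80.5 + 0.004q) = 3.8 → q' = 755.8824.
Δq = 867.6471 − 755.8824 = 111.7647; the wedge equals the tax, 3.8.
DWL = ½ × 111.7647 × 3.8 = 212.35.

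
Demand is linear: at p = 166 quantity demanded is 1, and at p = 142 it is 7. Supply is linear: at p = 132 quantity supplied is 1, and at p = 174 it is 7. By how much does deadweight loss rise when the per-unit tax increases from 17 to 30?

Demand slope = (142 − 166)/(7 − 1) = −4, so p = 170 − 4q.
Supply slope = (174 − 132)/(7 − 1) = 7, so p = 125 + 7q.
Competitive equilibrium: 170 − 4q = 125 + 7q → q* = 4.0909, p* = 153.6364.
For a per-unit tax t: Δq = t/11, so DWL = ½·t·(t/11) = t²/22.
At t = 17: DWL = 13.136. At t = 30: DWL = 40.909.
Increase = 40.909 − 13.136 = 27.77.

27.77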